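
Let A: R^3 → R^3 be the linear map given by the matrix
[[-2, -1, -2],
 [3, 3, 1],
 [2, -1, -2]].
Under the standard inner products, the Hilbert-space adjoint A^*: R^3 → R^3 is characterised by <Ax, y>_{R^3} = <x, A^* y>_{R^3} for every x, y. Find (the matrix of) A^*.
A^* = A^T =
[[-2, 3, 2],
 [-1, 3, -1],
 [-2, 1, -2]]

For real matrices with standard dot products, the defining identity <Ax, y> = <x, A^* y> gives (Ax)^T y = x^T (A^*) y, i.e. x^T A^T y = x^T (A^*) y. Since this holds for all x, y, we must have A^* = A^T. Therefore
A^* =
[[-2, 3, 2],
 [-1, 3, -1],
 [-2, 1, -2]].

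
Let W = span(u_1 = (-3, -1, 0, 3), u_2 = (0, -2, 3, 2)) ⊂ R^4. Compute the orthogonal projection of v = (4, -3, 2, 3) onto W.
proj_W(v) = (432/259, -540/259, 1026/259, 36/37)

Set up U = [u_1 | ... | u_2] ∈ R^(4×2). The projector onto W = col(U) is P = U (U^T U)^(-1) U^T.
Compute U^T U =
  [19, 8]
  [8, 17],
and U^T v = (0, 18).
Solve U^T U · c = U^T v for the coefficients: c = (-144/259, 342/259). The projection is proj_W(v) = U c.
Check: (v - proj_W(v)) · u_1 = 0  (should be 0).
Check: (v - proj_W(v)) · u_2 = 0  (should be 0).
Result: proj_W(v) = (432/259, -540/259, 1026/259, 36/37).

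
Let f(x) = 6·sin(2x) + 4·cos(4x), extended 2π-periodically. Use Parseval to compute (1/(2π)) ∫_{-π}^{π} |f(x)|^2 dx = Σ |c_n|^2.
Σ |c_n|^2 = 26

Expand |f|^2 and use orthogonality of {sin(nx), cos(mx)} on [-π, π]:
  ∫_{-π}^{π} sin(nx)^2 dx = π, ∫ cos(mx)^2 dx = π, and cross terms integrate to 0.
So ∫_{-π}^{π} f(x)^2 dx = 6^2 · π + 4^2 · π = (36 + 16)π.
Divide by 2π: (36 + 16)/2 = 26.
By Parseval, this equals Σ |c_n|^2.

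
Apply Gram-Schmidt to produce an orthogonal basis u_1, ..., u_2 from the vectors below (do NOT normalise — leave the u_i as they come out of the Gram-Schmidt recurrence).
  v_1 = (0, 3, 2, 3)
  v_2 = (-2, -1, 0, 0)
Orthogonal basis:
  u_1 = (0, 3, 2, 3)
  u_2 = (-2, -13/22, 3/11, 9/22)

Apply the Gram-Schmidt recurrence
  u_1 = v_1
  u_i = v_i − Σ_{j<i} ((v_i · u_j) / (u_j · u_j)) · u_j.

Step by step this gives:
  u_1 = (0, 3, 2, 3)
  u_2 = (-2, -13/22, 3/11, 9/22)

Orthogonality check:
  u_2 · u_1 = 0 (should be 0)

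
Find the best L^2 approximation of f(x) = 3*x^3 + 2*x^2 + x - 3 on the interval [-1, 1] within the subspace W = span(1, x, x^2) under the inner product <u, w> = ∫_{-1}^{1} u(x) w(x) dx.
g(x) = 2*x^2 + 14*x/5 - 3

The best approximation g ∈ W is the orthogonal projection of f onto W. Writing g = a_0 + a_1 x + a_2 x^2, the coefficients solve the normal equations G · a = b where
  G_{ij} = <φ_i, φ_j> and b_i = <f, φ_i>, with φ_0 = 1, φ_1 = x, φ_2 = x^2.
G =
  [2, 0, 2/3]
  [0, 2/3, 0]
  [2/3, 0, 2/5],
b = (-14/3, 28/15, -6/5).
Solving gives a_0 = -3, a_1 = 14/5, a_2 = 2, so
  g(x) = 2*x^2 + 14*x/5 - 3.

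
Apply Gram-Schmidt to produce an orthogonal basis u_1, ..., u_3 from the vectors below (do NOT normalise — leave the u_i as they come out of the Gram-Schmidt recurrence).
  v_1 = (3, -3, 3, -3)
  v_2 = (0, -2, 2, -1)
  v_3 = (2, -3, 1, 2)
Orthogonal basis:
  u_1 = (3, -3, 3, -3)
  u_2 = (-5/4, -3/4, 3/4, 1/4)
  u_3 = (16/11, -19/11, -3/11, 32/11)

Apply the Gram-Schmidt recurrence
  u_1 = v_1
  u_i = v_i − Σ_{j<i} ((v_i · u_j) / (u_j · u_j)) · u_j.

Step by step this gives:
  u_1 = (3, -3, 3, -3)
  u_2 = (-5/4, -3/4, 3/4, 1/4)
  u_3 = (16/11, -19/11, -3/11, 32/11)

Orthogonality check:
  u_2 · u_1 = 0 (should be 0)
  u_3 · u_1 = 0 (should be 0)
  u_3 · u_2 = 0 (should be 0)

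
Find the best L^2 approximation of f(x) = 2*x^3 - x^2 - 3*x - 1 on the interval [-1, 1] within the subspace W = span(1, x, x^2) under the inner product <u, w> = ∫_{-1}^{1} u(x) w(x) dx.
g(x) = -x^2 - 9*x/5 - 1

The best approximation g ∈ W is the orthogonal projection of f onto W. Writing g = a_0 + a_1 x + a_2 x^2, the coefficients solve the normal equations G · a = b where
  G_{ij} = <φ_i, φ_j> and b_i = <f, φ_i>, with φ_0 = 1, φ_1 = x, φ_2 = x^2.
G =
  [2, 0, 2/3]
  [0, 2/3, 0]
  [2/3, 0, 2/5],
b = (-8/3, -6/5, -16/15).
Solving gives a_0 = -1, a_1 = -9/5, a_2 = -1, so
  g(x) = -x^2 - 9*x/5 - 1.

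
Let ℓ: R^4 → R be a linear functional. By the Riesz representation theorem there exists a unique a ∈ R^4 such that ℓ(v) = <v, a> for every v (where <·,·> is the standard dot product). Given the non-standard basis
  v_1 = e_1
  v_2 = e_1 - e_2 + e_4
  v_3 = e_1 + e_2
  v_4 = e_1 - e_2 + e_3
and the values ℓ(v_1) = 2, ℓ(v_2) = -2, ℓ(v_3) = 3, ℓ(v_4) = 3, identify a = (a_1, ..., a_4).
a = (2, 1, 2, -3)

Write a = (a_1, ..., a_4) in the standard basis. For each basis vector v_i, ℓ(v_i) = <v_i, a> is a linear equation in the a_j's. Collect the n equations into a matrix system V a = ℓ, where row i of V is v_i (expressed in the standard basis). Since V is invertible (lower-triangular with 1s on the diagonal, up to permutation), solve by back-substitution:
  V =
[[1, 0, 0, 0],
 [1, -1, 0, 1],
 [1, 1, 0, 0],
 [1, -1, 1, 0]]
  V a = (2, -2, 3, 3)
Solving gives a = (2, 1, 2, -3).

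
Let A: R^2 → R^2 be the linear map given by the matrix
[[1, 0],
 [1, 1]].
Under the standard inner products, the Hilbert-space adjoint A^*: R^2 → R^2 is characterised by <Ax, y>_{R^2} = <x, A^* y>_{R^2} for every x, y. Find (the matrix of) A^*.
A^* = A^T =
[[1, 1],
 [0, 1]]

For real matrices with standard dot products, the defining identity <Ax, y> = <x, A^* y> gives (Ax)^T y = x^T (A^*) y, i.e. x^T A^T y = x^T (A^*) y. Since this holds for all x, y, we must have A^* = A^T. Therefore
A^* =
[[1, 1],
 [0, 1]].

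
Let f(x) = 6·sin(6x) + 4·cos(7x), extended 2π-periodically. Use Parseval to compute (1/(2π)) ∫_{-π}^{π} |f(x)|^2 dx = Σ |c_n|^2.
Σ |c_n|^2 = 26

Expand |f|^2 and use orthogonality of {sin(nx), cos(mx)} on [-π, π]:
  ∫_{-π}^{π} sin(nx)^2 dx = π, ∫ cos(mx)^2 dx = π, and cross terms integrate to 0.
So ∫_{-π}^{π} f(x)^2 dx = 6^2 · π + 4^2 · π = (36 + 16)π.
Divide by 2π: (36 + 16)/2 = 26.
By Parseval, this equals Σ |c_n|^2.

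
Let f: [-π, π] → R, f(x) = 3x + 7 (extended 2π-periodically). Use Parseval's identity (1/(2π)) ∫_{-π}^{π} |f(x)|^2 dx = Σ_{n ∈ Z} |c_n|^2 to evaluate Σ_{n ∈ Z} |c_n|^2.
Σ |c_n|^2 = 3π^2 + 49

Expand and integrate term by term over [-π, π]:
  ∫ (3x)^2 dx = 9·(2π^3/3); ∫ 2·3·(7)·x dx = 0 (odd integrand); ∫ 7^2 dx = 49·2π.
So (1/(2π)) ∫_{-π}^{π} (3x + 7)^2 dx = 9π^2/3 + 49 = 3π^2 + 49.
Parseval ⇒ Σ |c_n|^2 = 3π^2 + 49.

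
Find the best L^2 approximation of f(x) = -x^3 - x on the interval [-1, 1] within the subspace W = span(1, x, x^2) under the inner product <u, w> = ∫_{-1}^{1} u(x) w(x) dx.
g(x) = -8*x/5

The best approximation g ∈ W is the orthogonal projection of f onto W. Writing g = a_0 + a_1 x + a_2 x^2, the coefficients solve the normal equations G · a = b where
  G_{ij} = <φ_i, φ_j> and b_i = <f, φ_i>, with φ_0 = 1, φ_1 = x, φ_2 = x^2.
G =
  [2, 0, 2/3]
  [0, 2/3, 0]
  [2/3, 0, 2/5],
b = (0, -16/15, 0).
Solving gives a_0 = 0, a_1 = -8/5, a_2 = 0, so
  g(x) = -8*x/5.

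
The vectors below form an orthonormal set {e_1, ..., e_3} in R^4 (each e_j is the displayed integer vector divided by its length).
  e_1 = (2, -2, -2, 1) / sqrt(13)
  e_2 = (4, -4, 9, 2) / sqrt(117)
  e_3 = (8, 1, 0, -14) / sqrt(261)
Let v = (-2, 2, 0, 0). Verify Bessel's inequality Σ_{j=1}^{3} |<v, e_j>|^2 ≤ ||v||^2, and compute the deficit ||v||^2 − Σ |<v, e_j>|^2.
Σ |<v, e_j>|^2 = 228/29; ||v||^2 = 8; deficit = 4/29

Write each e_j = u_j / sqrt(<u_j, u_j>) where u_j is the displayed integer vector. Then <v, e_j> = <v, u_j> / sqrt(<u_j, u_j>), so |<v, e_j>|^2 = <v, u_j>^2 / <u_j, u_j>.
Coefficients: <v, e_1> = -8/sqrt(13), <v, e_2> = -16/sqrt(117), <v, e_3> = -14/sqrt(261).
Square and sum: Σ |<v, e_j>|^2 = 228/29.
Compute ||v||^2 = v·v = 8.
Deficit = 8 − 228/29 = 4/29 ≥ 0, confirming Bessel's inequality. (The deficit equals ||v − Σ <v,e_j> e_j||^2, the squared distance from v to span{e_j}.)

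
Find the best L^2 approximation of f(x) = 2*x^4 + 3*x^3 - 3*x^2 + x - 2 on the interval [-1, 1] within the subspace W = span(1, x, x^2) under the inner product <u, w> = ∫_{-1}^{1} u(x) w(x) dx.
g(x) = -9*x^2/7 + 14*x/5 - 76/35

The best approximation g ∈ W is the orthogonal projection of f onto W. Writing g = a_0 + a_1 x + a_2 x^2, the coefficients solve the normal equations G · a = b where
  G_{ij} = <φ_i, φ_j> and b_i = <f, φ_i>, with φ_0 = 1, φ_1 = x, φ_2 = x^2.
G =
  [2, 0, 2/3]
  [0, 2/3, 0]
  [2/3, 0, 2/5],
b = (-26/5, 28/15, -206/105).
Solving gives a_0 = -76/35, a_1 = 14/5, a_2 = -9/7, so
  g(x) = -9*x^2/7 + 14*x/5 - 76/35.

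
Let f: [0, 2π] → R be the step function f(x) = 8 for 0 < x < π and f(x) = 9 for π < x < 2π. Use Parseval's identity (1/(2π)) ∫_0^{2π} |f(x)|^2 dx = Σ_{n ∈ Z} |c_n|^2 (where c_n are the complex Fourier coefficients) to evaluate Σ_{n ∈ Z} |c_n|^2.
Σ |c_n|^2 = 145/2

Parseval equates the L^2 energy of f (normalised by 1/(2π)) with the ℓ^2 sum of its Fourier coefficients: (1/(2π)) ∫_0^{2π} |f|^2 = Σ |c_n|^2.
Compute the left side: (1/(2π)) [∫_0^π 8^2 dx + ∫_π^{2π} 9^2 dx] = (1/(2π)) · (64π + 81π) = (64 + 81)/2 = 145/2.
So Σ_{n ∈ Z} |c_n|^2 = 145/2.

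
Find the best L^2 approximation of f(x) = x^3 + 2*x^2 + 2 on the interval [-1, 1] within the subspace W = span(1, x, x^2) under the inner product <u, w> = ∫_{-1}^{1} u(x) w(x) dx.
g(x) = 2*x^2 + 3*x/5 + 2

The best approximation g ∈ W is the orthogonal projection of f onto W. Writing g = a_0 + a_1 x + a_2 x^2, the coefficients solve the normal equations G · a = b where
  G_{ij} = <φ_i, φ_j> and b_i = <f, φ_i>, with φ_0 = 1, φ_1 = x, φ_2 = x^2.
G =
  [2, 0, 2/3]
  [0, 2/3, 0]
  [2/3, 0, 2/5],
b = (16/3, 2/5, 32/15).
Solving gives a_0 = 2, a_1 = 3/5, a_2 = 2, so
  g(x) = 2*x^2 + 3*x/5 + 2.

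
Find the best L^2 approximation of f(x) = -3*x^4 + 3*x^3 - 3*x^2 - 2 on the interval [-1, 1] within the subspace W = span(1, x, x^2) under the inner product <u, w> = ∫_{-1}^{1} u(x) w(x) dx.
g(x) = -39*x^2/7 + 9*x/5 - 61/35

The best approximation g ∈ W is the orthogonal projection of f onto W. Writing g = a_0 + a_1 x + a_2 x^2, the coefficients solve the normal equations G · a = b where
  G_{ij} = <φ_i, φ_j> and b_i = <f, φ_i>, with φ_0 = 1, φ_1 = x, φ_2 = x^2.
G =
  [2, 0, 2/3]
  [0, 2/3, 0]
  [2/3, 0, 2/5],
b = (-36/5, 6/5, -356/105).
Solving gives a_0 = -61/35, a_1 = 9/5, a_2 = -39/7, so
  g(x) = -39*x^2/7 + 9*x/5 - 61/35.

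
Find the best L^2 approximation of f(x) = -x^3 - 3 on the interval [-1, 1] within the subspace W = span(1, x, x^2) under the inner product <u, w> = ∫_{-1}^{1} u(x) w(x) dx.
g(x) = -3*x/5 - 3

The best approximation g ∈ W is the orthogonal projection of f onto W. Writing g = a_0 + a_1 x + a_2 x^2, the coefficients solve the normal equations G · a = b where
  G_{ij} = <φ_i, φ_j> and b_i = <f, φ_i>, with φ_0 = 1, φ_1 = x, φ_2 = x^2.
G =
  [2, 0, 2/3]
  [0, 2/3, 0]
  [2/3, 0, 2/5],
b = (-6, -2/5, -2).
Solving gives a_0 = -3, a_1 = -3/5, a_2 = 0, so
  g(x) = -3*x/5 - 3.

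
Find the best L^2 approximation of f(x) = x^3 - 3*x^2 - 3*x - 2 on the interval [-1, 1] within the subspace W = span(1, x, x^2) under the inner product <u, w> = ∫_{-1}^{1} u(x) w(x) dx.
g(x) = -3*x^2 - 12*x/5 - 2

The best approximation g ∈ W is the orthogonal projection of f onto W. Writing g = a_0 + a_1 x + a_2 x^2, the coefficients solve the normal equations G · a = b where
  G_{ij} = <φ_i, φ_j> and b_i = <f, φ_i>, with φ_0 = 1, φ_1 = x, φ_2 = x^2.
G =
  [2, 0, 2/3]
  [0, 2/3, 0]
  [2/3, 0, 2/5],
b = (-6, -8/5, -38/15).
Solving gives a_0 = -2, a_1 = -12/5, a_2 = -3, so
  g(x) = -3*x^2 - 12*x/5 - 2.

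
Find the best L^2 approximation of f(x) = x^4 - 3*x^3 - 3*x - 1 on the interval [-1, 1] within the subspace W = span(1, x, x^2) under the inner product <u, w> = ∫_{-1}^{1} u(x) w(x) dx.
g(x) = 6*x^2/7 - 24*x/5 - 38/35

The best approximation g ∈ W is the orthogonal projection of f onto W. Writing g = a_0 + a_1 x + a_2 x^2, the coefficients solve the normal equations G · a = b where
  G_{ij} = <φ_i, φ_j> and b_i = <f, φ_i>, with φ_0 = 1, φ_1 = x, φ_2 = x^2.
G =
  [2, 0, 2/3]
  [0, 2/3, 0]
  [2/3, 0, 2/5],
b = (-8/5, -16/5, -8/21).
Solving gives a_0 = -38/35, a_1 = -24/5, a_2 = 6/7, so
  g(x) = 6*x^2/7 - 24*x/5 - 38/35.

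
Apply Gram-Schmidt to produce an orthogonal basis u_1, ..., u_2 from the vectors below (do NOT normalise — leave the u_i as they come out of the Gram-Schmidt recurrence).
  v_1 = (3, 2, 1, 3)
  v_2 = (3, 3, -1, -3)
Orthogonal basis:
  u_1 = (3, 2, 1, 3)
  u_2 = (54/23, 59/23, -28/23, -84/23)

Apply the Gram-Schmidt recurrence
  u_1 = v_1
  u_i = v_i − Σ_{j<i} ((v_i · u_j) / (u_j · u_j)) · u_j.

Step by step this gives:
  u_1 = (3, 2, 1, 3)
  u_2 = (54/23, 59/23, -28/23, -84/23)

Orthogonality check:
  u_2 · u_1 = 0 (should be 0)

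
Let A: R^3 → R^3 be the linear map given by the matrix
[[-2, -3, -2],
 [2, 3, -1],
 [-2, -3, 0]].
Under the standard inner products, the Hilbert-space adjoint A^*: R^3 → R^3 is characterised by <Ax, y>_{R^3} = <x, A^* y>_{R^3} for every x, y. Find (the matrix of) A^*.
A^* = A^T =
[[-2, 2, -2],
 [-3, 3, -3],
 [-2, -1, 0]]

For real matrices with standard dot products, the defining identity <Ax, y> = <x, A^* y> gives (Ax)^T y = x^T (A^*) y, i.e. x^T A^T y = x^T (A^*) y. Since this holds for all x, y, we must have A^* = A^T. Therefore
A^* =
[[-2, 2, -2],
 [-3, 3, -3],
 [-2, -1, 0]].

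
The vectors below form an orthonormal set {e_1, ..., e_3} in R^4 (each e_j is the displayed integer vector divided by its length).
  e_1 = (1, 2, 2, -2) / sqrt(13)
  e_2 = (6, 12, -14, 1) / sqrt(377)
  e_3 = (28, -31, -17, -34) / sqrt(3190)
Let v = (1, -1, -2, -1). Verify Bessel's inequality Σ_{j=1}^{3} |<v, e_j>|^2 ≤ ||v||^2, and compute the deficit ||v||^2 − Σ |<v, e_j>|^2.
Σ |<v, e_j>|^2 = 761/110; ||v||^2 = 7; deficit = 9/110

Write each e_j = u_j / sqrt(<u_j, u_j>) where u_j is the displayed integer vector. Then <v, e_j> = <v, u_j> / sqrt(<u_j, u_j>), so |<v, e_j>|^2 = <v, u_j>^2 / <u_j, u_j>.
Coefficients: <v, e_1> = -3/sqrt(13), <v, e_2> = 21/sqrt(377), <v, e_3> = 127/sqrt(3190).
Square and sum: Σ |<v, e_j>|^2 = 761/110.
Compute ||v||^2 = v·v = 7.
Deficit = 7 − 761/110 = 9/110 ≥ 0, confirming Bessel's inequality. (The deficit equals ||v − Σ <v,e_j> e_j||^2, the squared distance from v to span{e_j}.)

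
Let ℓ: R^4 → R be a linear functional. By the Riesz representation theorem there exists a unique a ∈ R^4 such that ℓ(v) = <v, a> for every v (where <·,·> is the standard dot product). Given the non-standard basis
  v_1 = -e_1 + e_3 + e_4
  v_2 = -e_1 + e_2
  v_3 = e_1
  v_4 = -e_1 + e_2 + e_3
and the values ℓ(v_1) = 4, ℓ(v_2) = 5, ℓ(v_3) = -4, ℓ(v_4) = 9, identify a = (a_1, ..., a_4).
a = (-4, 1, 4, -4)

Write a = (a_1, ..., a_4) in the standard basis. For each basis vector v_i, ℓ(v_i) = <v_i, a> is a linear equation in the a_j's. Collect the n equations into a matrix system V a = ℓ, where row i of V is v_i (expressed in the standard basis). Since V is invertible (lower-triangular with 1s on the diagonal, up to permutation), solve by back-substitution:
  V =
[[-1, 0, 1, 1],
 [-1, 1, 0, 0],
 [1, 0, 0, 0],
 [-1, 1, 1, 0]]
  V a = (4, 5, -4, 9)
Solving gives a = (-4, 1, 4, -4).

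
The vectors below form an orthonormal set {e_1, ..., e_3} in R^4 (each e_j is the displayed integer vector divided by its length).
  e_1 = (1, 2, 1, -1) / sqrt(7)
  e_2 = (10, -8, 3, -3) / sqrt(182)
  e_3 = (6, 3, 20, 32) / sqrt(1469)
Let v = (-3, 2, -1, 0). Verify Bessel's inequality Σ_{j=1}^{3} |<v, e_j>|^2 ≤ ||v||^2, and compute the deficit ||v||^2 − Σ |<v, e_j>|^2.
Σ |<v, e_j>|^2 = 3139/226; ||v||^2 = 14; deficit = 25/226

Write each e_j = u_j / sqrt(<u_j, u_j>) where u_j is the displayed integer vector. Then <v, e_j> = <v, u_j> / sqrt(<u_j, u_j>), so |<v, e_j>|^2 = <v, u_j>^2 / <u_j, u_j>.
Coefficients: <v, e_1> = 0/sqrt(7), <v, e_2> = -49/sqrt(182), <v, e_3> = -32/sqrt(1469).
Square and sum: Σ |<v, e_j>|^2 = 3139/226.
Compute ||v||^2 = v·v = 14.
Deficit = 14 − 3139/226 = 25/226 ≥ 0, confirming Bessel's inequality. (The deficit equals ||v − Σ <v,e_j> e_j||^2, the squared distance from v to span{e_j}.)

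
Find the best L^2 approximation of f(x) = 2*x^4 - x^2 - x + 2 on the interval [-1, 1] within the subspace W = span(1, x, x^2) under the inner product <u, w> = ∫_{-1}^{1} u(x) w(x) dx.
g(x) = 5*x^2/7 - x + 64/35

The best approximation g ∈ W is the orthogonal projection of f onto W. Writing g = a_0 + a_1 x + a_2 x^2, the coefficients solve the normal equations G · a = b where
  G_{ij} = <φ_i, φ_j> and b_i = <f, φ_i>, with φ_0 = 1, φ_1 = x, φ_2 = x^2.
G =
  [2, 0, 2/3]
  [0, 2/3, 0]
  [2/3, 0, 2/5],
b = (62/15, -2/3, 158/105).
Solving gives a_0 = 64/35, a_1 = -1, a_2 = 5/7, so
  g(x) = 5*x^2/7 - x + 64/35.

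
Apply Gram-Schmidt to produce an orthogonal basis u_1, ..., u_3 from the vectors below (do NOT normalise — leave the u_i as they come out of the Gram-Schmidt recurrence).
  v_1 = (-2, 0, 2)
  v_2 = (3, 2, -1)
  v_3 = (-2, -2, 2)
Orthogonal basis:
  u_1 = (-2, 0, 2)
  u_2 = (1, 2, 1)
  u_3 = (2/3, -2/3, 2/3)

Apply the Gram-Schmidt recurrence
  u_1 = v_1
  u_i = v_i − Σ_{j<i} ((v_i · u_j) / (u_j · u_j)) · u_j.

Step by step this gives:
  u_1 = (-2, 0, 2)
  u_2 = (1, 2, 1)
  u_3 = (2/3, -2/3, 2/3)

Orthogonality check:
  u_2 · u_1 = 0 (should be 0)
  u_3 · u_1 = 0 (should be 0)
  u_3 · u_2 = 0 (should be 0)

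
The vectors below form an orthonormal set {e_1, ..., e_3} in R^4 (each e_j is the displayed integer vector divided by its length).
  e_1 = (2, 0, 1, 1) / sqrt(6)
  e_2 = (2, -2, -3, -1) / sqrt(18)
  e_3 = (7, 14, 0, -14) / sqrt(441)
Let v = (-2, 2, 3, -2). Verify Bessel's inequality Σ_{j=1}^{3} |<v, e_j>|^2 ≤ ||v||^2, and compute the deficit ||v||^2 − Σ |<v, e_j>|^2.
Σ |<v, e_j>|^2 = 18; ||v||^2 = 21; deficit = 3

Write each e_j = u_j / sqrt(<u_j, u_j>) where u_j is the displayed integer vector. Then <v, e_j> = <v, u_j> / sqrt(<u_j, u_j>), so |<v, e_j>|^2 = <v, u_j>^2 / <u_j, u_j>.
Coefficients: <v, e_1> = -3/sqrt(6), <v, e_2> = -15/sqrt(18), <v, e_3> = 42/sqrt(441).
Square and sum: Σ |<v, e_j>|^2 = 18.
Compute ||v||^2 = v·v = 21.
Deficit = 21 − 18 = 3 ≥ 0, confirming Bessel's inequality. (The deficit equals ||v − Σ <v,e_j> e_j||^2, the squared distance from v to span{e_j}.)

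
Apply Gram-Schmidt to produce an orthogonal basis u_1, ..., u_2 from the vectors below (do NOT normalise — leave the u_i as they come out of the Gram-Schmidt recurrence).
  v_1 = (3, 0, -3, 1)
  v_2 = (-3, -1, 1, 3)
Orthogonal basis:
  u_1 = (3, 0, -3, 1)
  u_2 = (-30/19, -1, -8/19, 66/19)

Apply the Gram-Schmidt recurrence
  u_1 = v_1
  u_i = v_i − Σ_{j<i} ((v_i · u_j) / (u_j · u_j)) · u_j.

Step by step this gives:
  u_1 = (3, 0, -3, 1)
  u_2 = (-30/19, -1, -8/19, 66/19)

Orthogonality check:
  u_2 · u_1 = 0 (should be 0)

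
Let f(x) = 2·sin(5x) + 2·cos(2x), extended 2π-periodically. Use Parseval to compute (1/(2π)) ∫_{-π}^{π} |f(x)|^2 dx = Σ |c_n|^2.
Σ |c_n|^2 = 4

Expand |f|^2 and use orthogonality of {sin(nx), cos(mx)} on [-π, π]:
  ∫_{-π}^{π} sin(nx)^2 dx = π, ∫ cos(mx)^2 dx = π, and cross terms integrate to 0.
So ∫_{-π}^{π} f(x)^2 dx = 2^2 · π + 2^2 · π = (4 + 4)π.
Divide by 2π: (4 + 4)/2 = 4.
By Parseval, this equals Σ |c_n|^2.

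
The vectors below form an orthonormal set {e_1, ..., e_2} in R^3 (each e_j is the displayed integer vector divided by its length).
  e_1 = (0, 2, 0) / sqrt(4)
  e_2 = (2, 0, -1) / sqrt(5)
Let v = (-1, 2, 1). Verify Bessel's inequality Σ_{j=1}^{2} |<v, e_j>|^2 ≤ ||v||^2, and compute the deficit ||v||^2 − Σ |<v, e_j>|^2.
Σ |<v, e_j>|^2 = 29/5; ||v||^2 = 6; deficit = 1/5

Write each e_j = u_j / sqrt(<u_j, u_j>) where u_j is the displayed integer vector. Then <v, e_j> = <v, u_j> / sqrt(<u_j, u_j>), so |<v, e_j>|^2 = <v, u_j>^2 / <u_j, u_j>.
Coefficients: <v, e_1> = 4/sqrt(4), <v, e_2> = -3/sqrt(5).
Square and sum: Σ |<v, e_j>|^2 = 29/5.
Compute ||v||^2 = v·v = 6.
Deficit = 6 − 29/5 = 1/5 ≥ 0, confirming Bessel's inequality. (The deficit equals ||v − Σ <v,e_j> e_j||^2, the squared distance from v to span{e_j}.)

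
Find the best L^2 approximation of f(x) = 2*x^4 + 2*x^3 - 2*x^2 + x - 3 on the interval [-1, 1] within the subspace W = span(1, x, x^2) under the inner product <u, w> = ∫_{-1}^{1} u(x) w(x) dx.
g(x) = -2*x^2/7 + 11*x/5 - 111/35

The best approximation g ∈ W is the orthogonal projection of f onto W. Writing g = a_0 + a_1 x + a_2 x^2, the coefficients solve the normal equations G · a = b where
  G_{ij} = <φ_i, φ_j> and b_i = <f, φ_i>, with φ_0 = 1, φ_1 = x, φ_2 = x^2.
G =
  [2, 0, 2/3]
  [0, 2/3, 0]
  [2/3, 0, 2/5],
b = (-98/15, 22/15, -78/35).
Solving gives a_0 = -111/35, a_1 = 11/5, a_2 = -2/7, so
  g(x) = -2*x^2/7 + 11*x/5 - 111/35.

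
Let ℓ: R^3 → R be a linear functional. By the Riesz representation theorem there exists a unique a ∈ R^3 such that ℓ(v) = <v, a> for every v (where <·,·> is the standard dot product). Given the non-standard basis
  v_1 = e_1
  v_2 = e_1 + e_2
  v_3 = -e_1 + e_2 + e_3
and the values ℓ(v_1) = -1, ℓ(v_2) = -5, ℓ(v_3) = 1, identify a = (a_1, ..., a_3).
a = (-1, -4, 4)

Write a = (a_1, ..., a_3) in the standard basis. For each basis vector v_i, ℓ(v_i) = <v_i, a> is a linear equation in the a_j's. Collect the n equations into a matrix system V a = ℓ, where row i of V is v_i (expressed in the standard basis). Since V is invertible (lower-triangular with 1s on the diagonal, up to permutation), solve by back-substitution:
  V =
[[1, 0, 0],
 [1, 1, 0],
 [-1, 1, 1]]
  V a = (-1, -5, 1)
Solving gives a = (-1, -4, 4).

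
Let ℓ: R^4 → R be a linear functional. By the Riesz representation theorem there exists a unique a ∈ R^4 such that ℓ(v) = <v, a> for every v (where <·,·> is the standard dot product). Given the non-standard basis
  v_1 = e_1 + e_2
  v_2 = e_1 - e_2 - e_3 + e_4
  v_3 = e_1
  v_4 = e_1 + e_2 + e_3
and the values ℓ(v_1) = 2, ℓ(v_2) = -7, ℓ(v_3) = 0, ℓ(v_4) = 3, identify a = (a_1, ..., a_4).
a = (0, 2, 1, -4)

Write a = (a_1, ..., a_4) in the standard basis. For each basis vector v_i, ℓ(v_i) = <v_i, a> is a linear equation in the a_j's. Collect the n equations into a matrix system V a = ℓ, where row i of V is v_i (expressed in the standard basis). Since V is invertible (lower-triangular with 1s on the diagonal, up to permutation), solve by back-substitution:
  V =
[[1, 1, 0, 0],
 [1, -1, -1, 1],
 [1, 0, 0, 0],
 [1, 1, 1, 0]]
  V a = (2, -7, 0, 3)
Solving gives a = (0, 2, 1, -4).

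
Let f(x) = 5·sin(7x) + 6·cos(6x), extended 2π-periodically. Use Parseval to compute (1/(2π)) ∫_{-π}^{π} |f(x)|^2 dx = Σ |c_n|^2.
Σ |c_n|^2 = 61/2

Expand |f|^2 and use orthogonality of {sin(nx), cos(mx)} on [-π, π]:
  ∫_{-π}^{π} sin(nx)^2 dx = π, ∫ cos(mx)^2 dx = π, and cross terms integrate to 0.
So ∫_{-π}^{π} f(x)^2 dx = 5^2 · π + 6^2 · π = (25 + 36)π.
Divide by 2π: (25 + 36)/2 = 61/2.
By Parseval, this equals Σ |c_n|^2.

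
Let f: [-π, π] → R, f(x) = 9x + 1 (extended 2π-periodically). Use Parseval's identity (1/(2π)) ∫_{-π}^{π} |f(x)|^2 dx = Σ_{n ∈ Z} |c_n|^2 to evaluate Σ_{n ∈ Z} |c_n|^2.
Σ |c_n|^2 = 27π^2 + 1

Expand and integrate term by term over [-π, π]:
  ∫ (9x)^2 dx = 81·(2π^3/3); ∫ 2·9·(1)·x dx = 0 (odd integrand); ∫ 1^2 dx = 1·2π.
So (1/(2π)) ∫_{-π}^{π} (9x + 1)^2 dx = 81π^2/3 + 1 = 27π^2 + 1.
Parseval ⇒ Σ |c_n|^2 = 27π^2 + 1.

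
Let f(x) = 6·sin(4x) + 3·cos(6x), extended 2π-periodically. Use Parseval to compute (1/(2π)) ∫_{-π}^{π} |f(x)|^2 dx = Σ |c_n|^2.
Σ |c_n|^2 = 45/2

Expand |f|^2 and use orthogonality of {sin(nx), cos(mx)} on [-π, π]:
  ∫_{-π}^{π} sin(nx)^2 dx = π, ∫ cos(mx)^2 dx = π, and cross terms integrate to 0.
So ∫_{-π}^{π} f(x)^2 dx = 6^2 · π + 3^2 · π = (36 + 9)π.
Divide by 2π: (36 + 9)/2 = 45/2.
By Parseval, this equals Σ |c_n|^2.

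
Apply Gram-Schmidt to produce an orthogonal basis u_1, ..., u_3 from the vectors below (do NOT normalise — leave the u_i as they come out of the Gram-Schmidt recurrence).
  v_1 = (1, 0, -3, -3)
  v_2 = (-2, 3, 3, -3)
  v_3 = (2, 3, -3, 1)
Orthogonal basis:
  u_1 = (1, 0, -3, -3)
  u_2 = (-36/19, 3, 51/19, -63/19)
  u_3 = (6/5, 18/5, -6/5, 8/5)

Apply the Gram-Schmidt recurrence
  u_1 = v_1
  u_i = v_i − Σ_{j<i} ((v_i · u_j) / (u_j · u_j)) · u_j.

Step by step this gives:
  u_1 = (1, 0, -3, -3)
  u_2 = (-36/19, 3, 51/19, -63/19)
  u_3 = (6/5, 18/5, -6/5, 8/5)

Orthogonality check:
  u_2 · u_1 = 0 (should be 0)
  u_3 · u_1 = 0 (should be 0)
  u_3 · u_2 = 0 (should be 0)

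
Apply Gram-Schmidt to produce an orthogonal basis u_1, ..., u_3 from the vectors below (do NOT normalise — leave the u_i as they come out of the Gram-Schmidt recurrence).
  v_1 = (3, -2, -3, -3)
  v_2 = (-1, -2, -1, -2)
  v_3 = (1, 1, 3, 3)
Orthogonal basis:
  u_1 = (3, -2, -3, -3)
  u_2 = (-61/31, -42/31, -1/31, -32/31)
  u_3 = (79/105, -7/5, 139/105, 38/105)

Apply the Gram-Schmidt recurrence
  u_1 = v_1
  u_i = v_i − Σ_{j<i} ((v_i · u_j) / (u_j · u_j)) · u_j.

Step by step this gives:
  u_1 = (3, -2, -3, -3)
  u_2 = (-61/31, -42/31, -1/31, -32/31)
  u_3 = (79/105, -7/5, 139/105, 38/105)

Orthogonality check:
  u_2 · u_1 = 0 (should be 0)
  u_3 · u_1 = 0 (should be 0)
  u_3 · u_2 = 0 (should be 0)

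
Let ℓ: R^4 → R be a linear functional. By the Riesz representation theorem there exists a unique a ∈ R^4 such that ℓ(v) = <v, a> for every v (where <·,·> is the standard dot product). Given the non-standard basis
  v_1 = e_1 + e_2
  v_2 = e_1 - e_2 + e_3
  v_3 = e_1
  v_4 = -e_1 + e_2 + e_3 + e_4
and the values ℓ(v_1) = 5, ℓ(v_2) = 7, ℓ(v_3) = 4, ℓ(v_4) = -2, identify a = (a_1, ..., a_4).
a = (4, 1, 4, -3)

Write a = (a_1, ..., a_4) in the standard basis. For each basis vector v_i, ℓ(v_i) = <v_i, a> is a linear equation in the a_j's. Collect the n equations into a matrix system V a = ℓ, where row i of V is v_i (expressed in the standard basis). Since V is invertible (lower-triangular with 1s on the diagonal, up to permutation), solve by back-substitution:
  V =
[[1, 1, 0, 0],
 [1, -1, 1, 0],
 [1, 0, 0, 0],
 [-1, 1, 1, 1]]
  V a = (5, 7, 4, -2)
Solving gives a = (4, 1, 4, -3).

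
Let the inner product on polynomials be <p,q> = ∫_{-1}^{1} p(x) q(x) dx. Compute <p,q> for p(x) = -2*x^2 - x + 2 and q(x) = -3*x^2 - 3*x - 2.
<p,q> = -74/15

Expand the product: p(x)·q(x) = 6*x^4 + 9*x^3 + x^2 - 4*x - 4.
∫_{-1}^{1} of each monomial x^k gives [2/(k+1) if k even, 0 if k odd]. Integrating term-by-term (or equivalently evaluating the antiderivative F(x) = 6*x^5/5 + 9*x^4/4 + x^3/3 - 2*x^2 - 4*x at the endpoints):
  F(1) − F(−1) = -133/60 − (163/60) = -74/15.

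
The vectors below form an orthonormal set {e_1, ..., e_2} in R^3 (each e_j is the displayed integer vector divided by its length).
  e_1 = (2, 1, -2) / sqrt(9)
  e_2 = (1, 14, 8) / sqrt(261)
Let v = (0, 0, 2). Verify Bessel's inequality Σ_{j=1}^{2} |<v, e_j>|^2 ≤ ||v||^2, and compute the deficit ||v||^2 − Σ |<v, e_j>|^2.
Σ |<v, e_j>|^2 = 80/29; ||v||^2 = 4; deficit = 36/29

Write each e_j = u_j / sqrt(<u_j, u_j>) where u_j is the displayed integer vector. Then <v, e_j> = <v, u_j> / sqrt(<u_j, u_j>), so |<v, e_j>|^2 = <v, u_j>^2 / <u_j, u_j>.
Coefficients: <v, e_1> = -4/sqrt(9), <v, e_2> = 16/sqrt(261).
Square and sum: Σ |<v, e_j>|^2 = 80/29.
Compute ||v||^2 = v·v = 4.
Deficit = 4 − 80/29 = 36/29 ≥ 0, confirming Bessel's inequality. (The deficit equals ||v − Σ <v,e_j> e_j||^2, the squared distance from v to span{e_j}.)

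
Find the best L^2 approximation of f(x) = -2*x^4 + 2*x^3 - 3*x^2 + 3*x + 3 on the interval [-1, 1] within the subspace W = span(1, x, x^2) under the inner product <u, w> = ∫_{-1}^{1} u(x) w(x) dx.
g(x) = -33*x^2/7 + 21*x/5 + 111/35

The best approximation g ∈ W is the orthogonal projection of f onto W. Writing g = a_0 + a_1 x + a_2 x^2, the coefficients solve the normal equations G · a = b where
  G_{ij} = <φ_i, φ_j> and b_i = <f, φ_i>, with φ_0 = 1, φ_1 = x, φ_2 = x^2.
G =
  [2, 0, 2/3]
  [0, 2/3, 0]
  [2/3, 0, 2/5],
b = (16/5, 14/5, 8/35).
Solving gives a_0 = 111/35, a_1 = 21/5, a_2 = -33/7, so
  g(x) = -33*x^2/7 + 21*x/5 + 111/35.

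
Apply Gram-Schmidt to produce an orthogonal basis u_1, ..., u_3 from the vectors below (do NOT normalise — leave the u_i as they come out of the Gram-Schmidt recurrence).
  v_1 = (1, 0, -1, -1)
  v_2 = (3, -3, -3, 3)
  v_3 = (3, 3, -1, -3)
Orthogonal basis:
  u_1 = (1, 0, -1, -1)
  u_2 = (2, -3, -2, 4)
  u_3 = (16/11, 20/11, 6/11, 10/11)

Apply the Gram-Schmidt recurrence
  u_1 = v_1
  u_i = v_i − Σ_{j<i} ((v_i · u_j) / (u_j · u_j)) · u_j.

Step by step this gives:
  u_1 = (1, 0, -1, -1)
  u_2 = (2, -3, -2, 4)
  u_3 = (16/11, 20/11, 6/11, 10/11)

Orthogonality check:
  u_2 · u_1 = 0 (should be 0)
  u_3 · u_1 = 0 (should be 0)
  u_3 · u_2 = 0 (should be 0)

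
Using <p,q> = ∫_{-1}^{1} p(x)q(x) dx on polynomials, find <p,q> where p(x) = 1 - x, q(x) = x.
<p,q> = -2/3

Expand the product: p(x)·q(x) = -x^2 + x.
∫_{-1}^{1} of each monomial x^k gives [2/(k+1) if k even, 0 if k odd]. Integrating term-by-term (or equivalently evaluating the antiderivative F(x) = -x^3/3 + x^2/2 at the endpoints):
  F(1) − F(−1) = 1/6 − (5/6) = -2/3.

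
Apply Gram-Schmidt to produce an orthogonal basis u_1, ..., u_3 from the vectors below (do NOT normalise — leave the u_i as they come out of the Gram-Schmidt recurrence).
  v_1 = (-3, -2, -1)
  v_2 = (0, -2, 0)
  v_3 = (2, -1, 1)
Orthogonal basis:
  u_1 = (-3, -2, -1)
  u_2 = (6/7, -10/7, 2/7)
  u_3 = (-1/10, 0, 3/10)

Apply the Gram-Schmidt recurrence
  u_1 = v_1
  u_i = v_i − Σ_{j<i} ((v_i · u_j) / (u_j · u_j)) · u_j.

Step by step this gives:
  u_1 = (-3, -2, -1)
  u_2 = (6/7, -10/7, 2/7)
  u_3 = (-1/10, 0, 3/10)

Orthogonality check:
  u_2 · u_1 = 0 (should be 0)
  u_3 · u_1 = 0 (should be 0)
  u_3 · u_2 = 0 (should be 0)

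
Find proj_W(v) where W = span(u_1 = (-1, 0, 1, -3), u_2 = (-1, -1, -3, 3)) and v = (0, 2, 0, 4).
proj_W(v) = (152/99, 2/9, -64/99, 36/11)

Set up U = [u_1 | ... | u_2] ∈ R^(4×2). The projector onto W = col(U) is P = U (U^T U)^(-1) U^T.
Compute U^T U =
  [11, -11]
  [-11, 20],
and U^T v = (-12, 10).
Solve U^T U · c = U^T v for the coefficients: c = (-130/99, -2/9). The projection is proj_W(v) = U c.
Check: (v - proj_W(v)) · u_1 = 0  (should be 0).
Check: (v - proj_W(v)) · u_2 = 0  (should be 0).
Result: proj_W(v) = (152/99, 2/9, -64/99, 36/11).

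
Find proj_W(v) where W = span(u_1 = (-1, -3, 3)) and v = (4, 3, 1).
proj_W(v) = (10/19, 30/19, -30/19)

Set up U = [u_1 | ... | u_1] ∈ R^(3×1). The projector onto W = col(U) is P = U (U^T U)^(-1) U^T.
Compute U^T U =
  [19],
and U^T v = (-10).
Solve U^T U · c = U^T v for the coefficients: c = (-10/19). The projection is proj_W(v) = U c.
Check: (v - proj_W(v)) · u_1 = 0  (should be 0).
Result: proj_W(v) = (10/19, 30/19, -30/19).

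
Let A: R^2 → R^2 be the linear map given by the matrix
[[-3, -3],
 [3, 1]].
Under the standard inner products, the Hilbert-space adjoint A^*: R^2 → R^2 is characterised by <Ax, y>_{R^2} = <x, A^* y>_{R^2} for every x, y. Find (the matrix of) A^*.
A^* = A^T =
[[-3, 3],
 [-3, 1]]

For real matrices with standard dot products, the defining identity <Ax, y> = <x, A^* y> gives (Ax)^T y = x^T (A^*) y, i.e. x^T A^T y = x^T (A^*) y. Since this holds for all x, y, we must have A^* = A^T. Therefore
A^* =
[[-3, 3],
 [-3, 1]].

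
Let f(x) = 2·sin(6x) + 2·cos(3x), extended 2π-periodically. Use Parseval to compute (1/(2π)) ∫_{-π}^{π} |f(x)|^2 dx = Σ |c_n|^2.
Σ |c_n|^2 = 4

Expand |f|^2 and use orthogonality of {sin(nx), cos(mx)} on [-π, π]:
  ∫_{-π}^{π} sin(nx)^2 dx = π, ∫ cos(mx)^2 dx = π, and cross terms integrate to 0.
So ∫_{-π}^{π} f(x)^2 dx = 2^2 · π + 2^2 · π = (4 + 4)π.
Divide by 2π: (4 + 4)/2 = 4.
By Parseval, this equals Σ |c_n|^2.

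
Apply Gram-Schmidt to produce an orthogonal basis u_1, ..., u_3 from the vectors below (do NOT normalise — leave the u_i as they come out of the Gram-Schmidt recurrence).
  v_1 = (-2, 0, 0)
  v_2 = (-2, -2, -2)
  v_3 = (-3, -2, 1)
Orthogonal basis:
  u_1 = (-2, 0, 0)
  u_2 = (0, -2, -2)
  u_3 = (0, -3/2, 3/2)

Apply the Gram-Schmidt recurrence
  u_1 = v_1
  u_i = v_i − Σ_{j<i} ((v_i · u_j) / (u_j · u_j)) · u_j.

Step by step this gives:
  u_1 = (-2, 0, 0)
  u_2 = (0, -2, -2)
  u_3 = (0, -3/2, 3/2)

Orthogonality check:
  u_2 · u_1 = 0 (should be 0)
  u_3 · u_1 = 0 (should be 0)
  u_3 · u_2 = 0 (should be 0)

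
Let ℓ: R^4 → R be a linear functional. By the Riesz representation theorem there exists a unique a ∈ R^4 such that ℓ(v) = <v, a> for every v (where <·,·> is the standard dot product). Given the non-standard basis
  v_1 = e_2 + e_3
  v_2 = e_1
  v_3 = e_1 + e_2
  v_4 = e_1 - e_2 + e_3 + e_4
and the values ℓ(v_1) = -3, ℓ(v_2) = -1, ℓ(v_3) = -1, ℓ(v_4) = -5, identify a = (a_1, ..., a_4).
a = (-1, 0, -3, -1)

Write a = (a_1, ..., a_4) in the standard basis. For each basis vector v_i, ℓ(v_i) = <v_i, a> is a linear equation in the a_j's. Collect the n equations into a matrix system V a = ℓ, where row i of V is v_i (expressed in the standard basis). Since V is invertible (lower-triangular with 1s on the diagonal, up to permutation), solve by back-substitution:
  V =
[[0, 1, 1, 0],
 [1, 0, 0, 0],
 [1, 1, 0, 0],
 [1, -1, 1, 1]]
  V a = (-3, -1, -1, -5)
Solving gives a = (-1, 0, -3, -1).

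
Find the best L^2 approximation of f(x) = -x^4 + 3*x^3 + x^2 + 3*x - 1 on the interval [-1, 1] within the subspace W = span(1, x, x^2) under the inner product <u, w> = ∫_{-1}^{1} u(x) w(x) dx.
g(x) = x^2/7 + 24*x/5 - 32/35

The best approximation g ∈ W is the orthogonal projection of f onto W. Writing g = a_0 + a_1 x + a_2 x^2, the coefficients solve the normal equations G · a = b where
  G_{ij} = <φ_i, φ_j> and b_i = <f, φ_i>, with φ_0 = 1, φ_1 = x, φ_2 = x^2.
G =
  [2, 0, 2/3]
  [0, 2/3, 0]
  [2/3, 0, 2/5],
b = (-26/15, 16/5, -58/105).
Solving gives a_0 = -32/35, a_1 = 24/5, a_2 = 1/7, so
  g(x) = x^2/7 + 24*x/5 - 32/35.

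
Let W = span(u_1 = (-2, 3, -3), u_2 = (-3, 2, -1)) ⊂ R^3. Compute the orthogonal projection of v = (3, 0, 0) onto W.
proj_W(v) = (222/83, -63/83, -45/83)

Set up U = [u_1 | ... | u_2] ∈ R^(3×2). The projector onto W = col(U) is P = U (U^T U)^(-1) U^T.
Compute U^T U =
  [22, 15]
  [15, 14],
and U^T v = (-6, -9).
Solve U^T U · c = U^T v for the coefficients: c = (51/83, -108/83). The projection is proj_W(v) = U c.
Check: (v - proj_W(v)) · u_1 = 0  (should be 0).
Check: (v - proj_W(v)) · u_2 = 0  (should be 0).
Result: proj_W(v) = (222/83, -63/83, -45/83).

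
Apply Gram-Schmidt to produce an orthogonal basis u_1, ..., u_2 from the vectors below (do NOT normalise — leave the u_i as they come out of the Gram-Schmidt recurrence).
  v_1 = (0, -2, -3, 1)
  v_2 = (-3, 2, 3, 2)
Orthogonal basis:
  u_1 = (0, -2, -3, 1)
  u_2 = (-3, 3/7, 9/14, 39/14)

Apply the Gram-Schmidt recurrence
  u_1 = v_1
  u_i = v_i − Σ_{j<i} ((v_i · u_j) / (u_j · u_j)) · u_j.

Step by step this gives:
  u_1 = (0, -2, -3, 1)
  u_2 = (-3, 3/7, 9/14, 39/14)

Orthogonality check:
  u_2 · u_1 = 0 (should be 0)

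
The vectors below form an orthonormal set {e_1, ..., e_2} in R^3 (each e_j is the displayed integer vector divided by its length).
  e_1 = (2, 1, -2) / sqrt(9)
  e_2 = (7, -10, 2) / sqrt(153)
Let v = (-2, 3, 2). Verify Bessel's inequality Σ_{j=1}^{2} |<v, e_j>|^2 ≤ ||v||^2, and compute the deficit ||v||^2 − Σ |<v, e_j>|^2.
Σ |<v, e_j>|^2 = 225/17; ||v||^2 = 17; deficit = 64/17

Write each e_j = u_j / sqrt(<u_j, u_j>) where u_j is the displayed integer vector. Then <v, e_j> = <v, u_j> / sqrt(<u_j, u_j>), so |<v, e_j>|^2 = <v, u_j>^2 / <u_j, u_j>.
Coefficients: <v, e_1> = -5/sqrt(9), <v, e_2> = -40/sqrt(153).
Square and sum: Σ |<v, e_j>|^2 = 225/17.
Compute ||v||^2 = v·v = 17.
Deficit = 17 − 225/17 = 64/17 ≥ 0, confirming Bessel's inequality. (The deficit equals ||v − Σ <v,e_j> e_j||^2, the squared distance from v to span{e_j}.)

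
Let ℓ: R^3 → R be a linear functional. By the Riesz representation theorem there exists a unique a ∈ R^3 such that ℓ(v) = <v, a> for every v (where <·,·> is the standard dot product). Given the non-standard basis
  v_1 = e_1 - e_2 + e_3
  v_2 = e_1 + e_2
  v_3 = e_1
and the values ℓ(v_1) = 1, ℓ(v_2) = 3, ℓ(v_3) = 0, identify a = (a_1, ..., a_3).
a = (0, 3, 4)

Write a = (a_1, ..., a_3) in the standard basis. For each basis vector v_i, ℓ(v_i) = <v_i, a> is a linear equation in the a_j's. Collect the n equations into a matrix system V a = ℓ, where row i of V is v_i (expressed in the standard basis). Since V is invertible (lower-triangular with 1s on the diagonal, up to permutation), solve by back-substitution:
  V =
[[1, -1, 1],
 [1, 1, 0],
 [1, 0, 0]]
  V a = (1, 3, 0)
Solving gives a = (0, 3, 4).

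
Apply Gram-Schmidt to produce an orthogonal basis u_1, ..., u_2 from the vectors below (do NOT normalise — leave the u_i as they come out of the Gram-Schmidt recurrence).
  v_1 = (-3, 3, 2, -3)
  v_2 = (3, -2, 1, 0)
Orthogonal basis:
  u_1 = (-3, 3, 2, -3)
  u_2 = (54/31, -23/31, 57/31, -39/31)

Apply the Gram-Schmidt recurrence
  u_1 = v_1
  u_i = v_i − Σ_{j<i} ((v_i · u_j) / (u_j · u_j)) · u_j.

Step by step this gives:
  u_1 = (-3, 3, 2, -3)
  u_2 = (54/31, -23/31, 57/31, -39/31)

Orthogonality check:
  u_2 · u_1 = 0 (should be 0)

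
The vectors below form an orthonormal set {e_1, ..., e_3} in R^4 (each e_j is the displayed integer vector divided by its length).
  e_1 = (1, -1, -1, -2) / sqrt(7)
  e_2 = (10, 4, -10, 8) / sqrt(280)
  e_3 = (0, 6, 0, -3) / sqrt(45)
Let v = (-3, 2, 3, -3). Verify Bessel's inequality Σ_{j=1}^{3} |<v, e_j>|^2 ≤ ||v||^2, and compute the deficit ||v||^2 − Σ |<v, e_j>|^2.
Σ |<v, e_j>|^2 = 31; ||v||^2 = 31; deficit = 0

Write each e_j = u_j / sqrt(<u_j, u_j>) where u_j is the displayed integer vector. Then <v, e_j> = <v, u_j> / sqrt(<u_j, u_j>), so |<v, e_j>|^2 = <v, u_j>^2 / <u_j, u_j>.
Coefficients: <v, e_1> = -2/sqrt(7), <v, e_2> = -76/sqrt(280), <v, e_3> = 21/sqrt(45).
Square and sum: Σ |<v, e_j>|^2 = 31.
Compute ||v||^2 = v·v = 31.
Deficit = 31 − 31 = 0 ≥ 0, confirming Bessel's inequality. (The deficit equals ||v − Σ <v,e_j> e_j||^2, the squared distance from v to span{e_j}.)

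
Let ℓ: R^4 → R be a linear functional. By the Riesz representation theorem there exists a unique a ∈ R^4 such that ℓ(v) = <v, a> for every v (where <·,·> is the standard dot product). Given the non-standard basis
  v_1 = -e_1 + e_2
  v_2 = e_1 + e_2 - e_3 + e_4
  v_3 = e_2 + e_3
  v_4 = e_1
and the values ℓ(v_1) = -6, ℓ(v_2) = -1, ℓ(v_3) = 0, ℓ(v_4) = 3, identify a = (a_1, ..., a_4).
a = (3, -3, 3, 2)

Write a = (a_1, ..., a_4) in the standard basis. For each basis vector v_i, ℓ(v_i) = <v_i, a> is a linear equation in the a_j's. Collect the n equations into a matrix system V a = ℓ, where row i of V is v_i (expressed in the standard basis). Since V is invertible (lower-triangular with 1s on the diagonal, up to permutation), solve by back-substitution:
  V =
[[-1, 1, 0, 0],
 [1, 1, -1, 1],
 [0, 1, 1, 0],
 [1, 0, 0, 0]]
  V a = (-6, -1, 0, 3)
Solving gives a = (3, -3, 3, 2).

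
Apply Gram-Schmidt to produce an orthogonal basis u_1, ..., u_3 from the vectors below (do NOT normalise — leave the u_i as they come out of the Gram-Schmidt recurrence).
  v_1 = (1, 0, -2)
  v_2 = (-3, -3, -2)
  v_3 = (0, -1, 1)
Orthogonal basis:
  u_1 = (1, 0, -2)
  u_2 = (-16/5, -3, -8/5)
  u_3 = (66/109, -88/109, 33/109)

Apply the Gram-Schmidt recurrence
  u_1 = v_1
  u_i = v_i − Σ_{j<i} ((v_i · u_j) / (u_j · u_j)) · u_j.

Step by step this gives:
  u_1 = (1, 0, -2)
  u_2 = (-16/5, -3, -8/5)
  u_3 = (66/109, -88/109, 33/109)

Orthogonality check:
  u_2 · u_1 = 0 (should be 0)
  u_3 · u_1 = 0 (should be 0)
  u_3 · u_2 = 0 (should be 0)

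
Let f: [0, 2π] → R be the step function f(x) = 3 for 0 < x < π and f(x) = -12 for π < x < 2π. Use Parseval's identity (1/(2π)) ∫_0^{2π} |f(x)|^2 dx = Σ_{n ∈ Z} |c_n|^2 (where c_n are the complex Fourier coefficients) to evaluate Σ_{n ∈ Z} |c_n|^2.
Σ |c_n|^2 = 153/2

Parseval equates the L^2 energy of f (normalised by 1/(2π)) with the ℓ^2 sum of its Fourier coefficients: (1/(2π)) ∫_0^{2π} |f|^2 = Σ |c_n|^2.
Compute the left side: (1/(2π)) [∫_0^π 3^2 dx + ∫_π^{2π} (-12)^2 dx] = (1/(2π)) · (9π + 144π) = (9 + 144)/2 = 153/2.
So Σ_{n ∈ Z} |c_n|^2 = 153/2.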